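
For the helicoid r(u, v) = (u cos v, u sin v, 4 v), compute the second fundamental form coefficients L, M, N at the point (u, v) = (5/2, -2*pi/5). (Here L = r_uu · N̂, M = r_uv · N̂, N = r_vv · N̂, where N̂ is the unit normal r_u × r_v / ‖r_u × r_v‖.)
L = 0;  M = -8*sqrt(89)/89;  N = 0

Compute the unit normal N̂(u, v) = (4*sin(v)/sqrt(u^2 + 16), -4*cos(v)/sqrt(u^2 + 16), u/sqrt(u^2 + 16)), and the second partials r_uu, r_uv, r_vv. Take dot products:
  L(u, v) = r_uu · N̂ = 0,
  M(u, v) = r_uv · N̂ = -4/sqrt(u^2 + 16),
  N(u, v) = r_vv · N̂ = 0.
Evaluating at (u, v) = (5/2, -2*pi/5):
  L = 0, M = -8*sqrt(89)/89, N = 0.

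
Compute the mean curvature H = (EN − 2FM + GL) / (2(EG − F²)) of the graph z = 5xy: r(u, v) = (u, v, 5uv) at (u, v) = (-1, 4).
H = 125*sqrt(426)/45369

With E = 25*v^2 + 1, F = 25*u*v, G = 25*u^2 + 1, L = 0, M = 5/sqrt(25*u^2 + 25*v^2 + 1), N = 0, assemble
  H = (EN − 2FM + GL) / (2(EG − F²)) = -125*u*v/(25*u^2 + 25*v^2 + 1)^(3/2).
At (u, v) = (-1, 4): H = 125*sqrt(426)/45369.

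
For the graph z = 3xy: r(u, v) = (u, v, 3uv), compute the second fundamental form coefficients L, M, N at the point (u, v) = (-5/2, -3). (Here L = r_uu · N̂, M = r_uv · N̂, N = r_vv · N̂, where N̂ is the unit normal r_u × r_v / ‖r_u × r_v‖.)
L = 0;  M = 6*sqrt(553)/553;  N = 0

Compute the unit normal N̂(u, v) = (-3*v/sqrt(9*u^2 + 9*v^2 + 1), -3*u/sqrt(9*u^2 + 9*v^2 + 1), 1/sqrt(9*u^2 + 9*v^2 + 1)), and the second partials r_uu, r_uv, r_vv. Take dot products:
  L(u, v) = r_uu · N̂ = 0,
  M(u, v) = r_uv · N̂ = 3/sqrt(9*u^2 + 9*v^2 + 1),
  N(u, v) = r_vv · N̂ = 0.
Evaluating at (u, v) = (-5/2, -3):
  L = 0, M = 6*sqrt(553)/553, N = 0.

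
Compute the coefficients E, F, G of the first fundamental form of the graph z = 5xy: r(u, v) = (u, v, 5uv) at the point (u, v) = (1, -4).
E = 401;  F = -100;  G = 26

Partials: r_u = (1, 0, 5*v), r_v = (0, 1, 5*u). As functions of (u, v):
  E = r_u · r_u = 25*v^2 + 1,
  F = r_u · r_v = 25*u*v,
  G = r_v · r_v = 25*u^2 + 1.
Evaluating at (u, v) = (1, -4): E = 401, F = -100, G = 26.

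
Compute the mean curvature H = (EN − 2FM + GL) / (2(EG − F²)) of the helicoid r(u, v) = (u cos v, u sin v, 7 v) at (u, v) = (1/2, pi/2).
H = 0

With E = 1, F = 0, G = u^2 + 49, L = 0, M = -7/sqrt(u^2 + 49), N = 0, assemble
  H = (EN − 2FM + GL) / (2(EG − F²)) = 0.
At (u, v) = (1/2, pi/2): H = 0.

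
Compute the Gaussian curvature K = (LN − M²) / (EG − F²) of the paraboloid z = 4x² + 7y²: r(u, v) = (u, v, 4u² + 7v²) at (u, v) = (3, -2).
K = 112/1852321

Coefficients of the first fundamental form: E = 64*u^2 + 1, F = 112*u*v, G = 196*v^2 + 1.
Coefficients of the second fundamental form: L = 8/sqrt(64*u^2 + 196*v^2 + 1), M = 0, N = 14/sqrt(64*u^2 + 196*v^2 + 1).
Assemble K = (LN − M²)/(EG − F²) = 112/(4096*u^4 + 25088*u^2*v^2 + 128*u^2 + 38416*v^4 + 392*v^2 + 1). At (u, v) = (3, -2): K = 112/1852321.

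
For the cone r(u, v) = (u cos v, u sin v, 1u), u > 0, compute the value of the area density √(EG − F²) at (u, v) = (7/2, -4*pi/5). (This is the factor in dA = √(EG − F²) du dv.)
√(EG − F²)|_{(7/2, -4*pi/5)} = 7*sqrt(2)/2

E = 2, F = 0, G = u^2, so EG − F² = 2*u^2. Taking the positive square root: √(EG − F²) = sqrt(2)*Abs(u). At (u, v) = (7/2, -4*pi/5): 7*sqrt(2)/2.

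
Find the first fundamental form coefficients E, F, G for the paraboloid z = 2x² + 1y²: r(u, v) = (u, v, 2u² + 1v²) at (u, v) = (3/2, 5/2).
E = 37;  F = 30;  G = 26

Partials: r_u = (1, 0, 4*u), r_v = (0, 1, 2*v). As functions of (u, v):
  E = r_u · r_u = 16*u^2 + 1,
  F = r_u · r_v = 8*u*v,
  G = r_v · r_v = 4*v^2 + 1.
Evaluating at (u, v) = (3/2, 5/2): E = 37, F = 30, G = 26.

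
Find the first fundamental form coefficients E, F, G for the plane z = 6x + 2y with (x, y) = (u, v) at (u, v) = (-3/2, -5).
E = 37;  F = 12;  G = 5

Partials: r_u = (1, 0, 6), r_v = (0, 1, 2). As functions of (u, v):
  E = r_u · r_u = 37,
  F = r_u · r_v = 12,
  G = r_v · r_v = 5.
Evaluating at (u, v) = (-3/2, -5): E = 37, F = 12, G = 5.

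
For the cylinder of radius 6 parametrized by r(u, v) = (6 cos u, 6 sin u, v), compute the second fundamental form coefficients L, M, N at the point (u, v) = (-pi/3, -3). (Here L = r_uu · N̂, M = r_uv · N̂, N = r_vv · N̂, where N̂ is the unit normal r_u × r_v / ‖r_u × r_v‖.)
L = -6;  M = 0;  N = 0

Compute the unit normal N̂(u, v) = (cos(u), sin(u), 0), and the second partials r_uu, r_uv, r_vv. Take dot products:
  L(u, v) = r_uu · N̂ = -6,
  M(u, v) = r_uv · N̂ = 0,
  N(u, v) = r_vv · N̂ = 0.
Evaluating at (u, v) = (-pi/3, -3):
  L = -6, M = 0, N = 0.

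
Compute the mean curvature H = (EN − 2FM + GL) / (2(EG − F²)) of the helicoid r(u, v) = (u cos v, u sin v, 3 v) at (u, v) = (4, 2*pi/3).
H = 0

With E = 1, F = 0, G = u^2 + 9, L = 0, M = -3/sqrt(u^2 + 9), N = 0, assemble
  H = (EN − 2FM + GL) / (2(EG − F²)) = 0.
At (u, v) = (4, 2*pi/3): H = 0.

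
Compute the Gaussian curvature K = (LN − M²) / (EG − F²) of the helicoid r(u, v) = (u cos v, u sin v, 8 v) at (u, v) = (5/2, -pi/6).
K = -1024/78961

Coefficients of the first fundamental form: E = 1, F = 0, G = u^2 + 64.
Coefficients of the second fundamental form: L = 0, M = -8/sqrt(u^2 + 64), N = 0.
Assemble K = (LN − M²)/(EG − F²) = -64/(u^2 + 64)^2. At (u, v) = (5/2, -pi/6): K = -1024/78961.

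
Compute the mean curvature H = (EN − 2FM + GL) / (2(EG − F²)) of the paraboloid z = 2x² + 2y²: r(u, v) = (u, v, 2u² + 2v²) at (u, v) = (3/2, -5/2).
H = 276*sqrt(137)/18769

With E = 16*u^2 + 1, F = 16*u*v, G = 16*v^2 + 1, L = 4/sqrt(16*u^2 + 16*v^2 + 1), M = 0, N = 4/sqrt(16*u^2 + 16*v^2 + 1), assemble
  H = (EN − 2FM + GL) / (2(EG − F²)) = 4*(8*u^2 + 8*v^2 + 1)/(16*u^2 + 16*v^2 + 1)^(3/2).
At (u, v) = (3/2, -5/2): H = 276*sqrt(137)/18769.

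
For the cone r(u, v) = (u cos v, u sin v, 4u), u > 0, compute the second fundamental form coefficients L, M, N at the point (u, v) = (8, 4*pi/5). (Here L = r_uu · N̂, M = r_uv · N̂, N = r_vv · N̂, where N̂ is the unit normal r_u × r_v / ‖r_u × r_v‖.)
L = 0;  M = 0;  N = 32*sqrt(17)/17

Compute the unit normal N̂(u, v) = (-4*sqrt(17)*u*cos(v)/(17*Abs(u)), -4*sqrt(17)*u*sin(v)/(17*Abs(u)), sqrt(17)*u/(17*Abs(u))), and the second partials r_uu, r_uv, r_vv. Take dot products:
  L(u, v) = r_uu · N̂ = 0,
  M(u, v) = r_uv · N̂ = 0,
  N(u, v) = r_vv · N̂ = 4*sqrt(17)*u^2/(17*Abs(u)).
Evaluating at (u, v) = (8, 4*pi/5):
  L = 0, M = 0, N = 32*sqrt(17)/17.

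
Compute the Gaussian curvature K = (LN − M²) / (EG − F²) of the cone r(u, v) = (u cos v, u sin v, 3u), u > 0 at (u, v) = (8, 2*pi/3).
K = 0

Coefficients of the first fundamental form: E = 10, F = 0, G = u^2.
Coefficients of the second fundamental form: L = 0, M = 0, N = 3*sqrt(10)*u^2/(10*Abs(u)).
Assemble K = (LN − M²)/(EG − F²) = 0. At (u, v) = (8, 2*pi/3): K = 0.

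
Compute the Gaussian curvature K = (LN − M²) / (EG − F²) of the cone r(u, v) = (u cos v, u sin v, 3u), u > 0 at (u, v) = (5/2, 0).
K = 0

Coefficients of the first fundamental form: E = 10, F = 0, G = u^2.
Coefficients of the second fundamental form: L = 0, M = 0, N = 3*sqrt(10)*u^2/(10*Abs(u)).
Assemble K = (LN − M²)/(EG − F²) = 0. At (u, v) = (5/2, 0): K = 0.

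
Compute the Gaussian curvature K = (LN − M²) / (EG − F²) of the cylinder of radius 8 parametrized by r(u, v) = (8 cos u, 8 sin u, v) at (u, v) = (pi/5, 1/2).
K = 0

Coefficients of the first fundamental form: E = 64, F = 0, G = 1.
Coefficients of the second fundamental form: L = -8, M = 0, N = 0.
Assemble K = (LN − M²)/(EG − F²) = 0. At (u, v) = (pi/5, 1/2): K = 0.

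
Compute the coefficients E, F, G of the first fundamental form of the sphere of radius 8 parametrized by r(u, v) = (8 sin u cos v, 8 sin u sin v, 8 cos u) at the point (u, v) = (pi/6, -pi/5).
E = 64;  F = 0;  G = 16

Partials: r_u = (8*cos(u)*cos(v), 8*sin(v)*cos(u), -8*sin(u)), r_v = (-8*sin(u)*sin(v), 8*sin(u)*cos(v), 0). As functions of (u, v):
  E = r_u · r_u = 64,
  F = r_u · r_v = 0,
  G = r_v · r_v = 64*sin(u)^2.
Evaluating at (u, v) = (pi/6, -pi/5): E = 64, F = 0, G = 16.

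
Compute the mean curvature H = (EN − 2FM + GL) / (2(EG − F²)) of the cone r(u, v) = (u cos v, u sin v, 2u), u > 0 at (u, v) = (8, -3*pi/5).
H = sqrt(5)/40

With E = 5, F = 0, G = u^2, L = 0, M = 0, N = 2*sqrt(5)*u^2/(5*Abs(u)), assemble
  H = (EN − 2FM + GL) / (2(EG − F²)) = sqrt(5)/(5*Abs(u)).
At (u, v) = (8, -3*pi/5): H = sqrt(5)/40.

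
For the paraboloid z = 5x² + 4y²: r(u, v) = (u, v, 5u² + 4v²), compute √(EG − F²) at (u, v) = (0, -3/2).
√(EG − F²)|_{(0, -3/2)} = sqrt(145)

E = 100*u^2 + 1, F = 80*u*v, G = 64*v^2 + 1; EG − F² = 100*u^2 + 64*v^2 + 1; √(EG − F²) = sqrt(100*u^2 + 64*v^2 + 1). At the given point: sqrt(145).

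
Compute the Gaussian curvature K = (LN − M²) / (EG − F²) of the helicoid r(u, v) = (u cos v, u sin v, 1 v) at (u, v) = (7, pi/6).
K = -1/2500

Coefficients of the first fundamental form: E = 1, F = 0, G = u^2 + 1.
Coefficients of the second fundamental form: L = 0, M = -1/sqrt(u^2 + 1), N = 0.
Assemble K = (LN − M²)/(EG − F²) = -1/(u^2 + 1)^2. At (u, v) = (7, pi/6): K = -1/2500.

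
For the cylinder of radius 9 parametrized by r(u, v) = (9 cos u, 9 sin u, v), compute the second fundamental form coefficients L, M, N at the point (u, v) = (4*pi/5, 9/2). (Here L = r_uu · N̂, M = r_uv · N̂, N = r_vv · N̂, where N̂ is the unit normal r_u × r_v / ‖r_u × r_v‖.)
L = -9;  M = 0;  N = 0

Compute the unit normal N̂(u, v) = (cos(u), sin(u), 0), and the second partials r_uu, r_uv, r_vv. Take dot products:
  L(u, v) = r_uu · N̂ = -9,
  M(u, v) = r_uv · N̂ = 0,
  N(u, v) = r_vv · N̂ = 0.
Evaluating at (u, v) = (4*pi/5, 9/2):
  L = -9, M = 0, N = 0.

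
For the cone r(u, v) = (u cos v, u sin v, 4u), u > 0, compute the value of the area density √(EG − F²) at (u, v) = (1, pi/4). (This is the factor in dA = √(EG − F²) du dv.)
√(EG − F²)|_{(1, pi/4)} = sqrt(17)

E = 17, F = 0, G = u^2, so EG − F² = 17*u^2. Taking the positive square root: √(EG − F²) = sqrt(17)*Abs(u). At (u, v) = (1, pi/4): sqrt(17).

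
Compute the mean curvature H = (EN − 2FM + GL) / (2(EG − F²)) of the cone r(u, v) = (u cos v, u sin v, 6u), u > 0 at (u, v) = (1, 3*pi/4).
H = 3*sqrt(37)/37

With E = 37, F = 0, G = u^2, L = 0, M = 0, N = 6*sqrt(37)*u^2/(37*Abs(u)), assemble
  H = (EN − 2FM + GL) / (2(EG − F²)) = 3*sqrt(37)/(37*Abs(u)).
At (u, v) = (1, 3*pi/4): H = 3*sqrt(37)/37.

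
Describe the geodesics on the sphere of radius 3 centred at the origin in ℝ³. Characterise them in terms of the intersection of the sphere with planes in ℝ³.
Geodesics on the sphere of radius 3 are great circles — circles of radius 3 obtained as the intersection of the sphere with planes through the origin (the centre of the sphere).

A curve α(t) of nonzero constant speed on the sphere of radius 3 is a geodesic iff its acceleration α̈ is everywhere normal to the surface, i.e. parallel to the radial vector α(t). Then d/dt(α × α̇) = α̇ × α̇ + α × α̈ = 0, so α × α̇ is a constant vector n ≠ 0 and α(t) · n = 0 for all t: α lies in the plane through the origin with normal n. The intersection of that plane with the sphere is a circle of radius 3 (a great circle). Conversely, a great circle traversed at constant speed has centripetal acceleration pointing at the origin, hence normal to the sphere, so every great circle is a geodesic.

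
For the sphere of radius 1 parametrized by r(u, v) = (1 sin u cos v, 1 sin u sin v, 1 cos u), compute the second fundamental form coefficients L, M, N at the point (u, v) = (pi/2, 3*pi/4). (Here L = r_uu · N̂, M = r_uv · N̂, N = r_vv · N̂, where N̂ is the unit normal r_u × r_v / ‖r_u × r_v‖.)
L = -1;  M = 0;  N = -1

Compute the unit normal N̂(u, v) = (sin(u)^2*cos(v)/Abs(sin(u)), sin(u)^2*sin(v)/Abs(sin(u)), sin(2*u)/(2*Abs(sin(u)))), and the second partials r_uu, r_uv, r_vv. Take dot products:
  L(u, v) = r_uu · N̂ = -sin(u)/Abs(sin(u)),
  M(u, v) = r_uv · N̂ = 0,
  N(u, v) = r_vv · N̂ = -sin(u)^3/Abs(sin(u)).
Evaluating at (u, v) = (pi/2, 3*pi/4):
  L = -1, M = 0, N = -1.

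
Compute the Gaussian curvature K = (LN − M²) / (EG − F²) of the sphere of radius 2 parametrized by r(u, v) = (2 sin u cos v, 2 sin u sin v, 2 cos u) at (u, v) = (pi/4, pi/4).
K = 1/4

Coefficients of the first fundamental form: E = 4, F = 0, G = 4*sin(u)^2.
Coefficients of the second fundamental form: L = -2*sin(u)/Abs(sin(u)), M = 0, N = -2*sin(u)^3/Abs(sin(u)).
Assemble K = (LN − M²)/(EG − F²) = 1/4. At (u, v) = (pi/4, pi/4): K = 1/4.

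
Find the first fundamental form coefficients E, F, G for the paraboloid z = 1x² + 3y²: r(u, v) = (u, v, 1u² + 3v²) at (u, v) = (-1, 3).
E = 5;  F = -36;  G = 325

Partials: r_u = (1, 0, 2*u), r_v = (0, 1, 6*v). As functions of (u, v):
  E = r_u · r_u = 4*u^2 + 1,
  F = r_u · r_v = 12*u*v,
  G = r_v · r_v = 36*v^2 + 1.
Evaluating at (u, v) = (-1, 3): E = 5, F = -36, G = 325.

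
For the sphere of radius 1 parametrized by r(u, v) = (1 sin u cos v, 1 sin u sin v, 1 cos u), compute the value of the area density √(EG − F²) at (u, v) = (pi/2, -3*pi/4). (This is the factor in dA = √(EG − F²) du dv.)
√(EG − F²)|_{(pi/2, -3*pi/4)} = 1

E = 1, F = 0, G = sin(u)^2, so EG − F² = sin(u)^2. Taking the positive square root: √(EG − F²) = Abs(sin(u)). At (u, v) = (pi/2, -3*pi/4): 1.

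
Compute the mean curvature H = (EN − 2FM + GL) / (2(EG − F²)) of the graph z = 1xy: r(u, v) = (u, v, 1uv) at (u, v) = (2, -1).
H = sqrt(6)/18

With E = v^2 + 1, F = u*v, G = u^2 + 1, L = 0, M = 1/sqrt(u^2 + v^2 + 1), N = 0, assemble
  H = (EN − 2FM + GL) / (2(EG − F²)) = -u*v/(u^2 + v^2 + 1)^(3/2).
At (u, v) = (2, -1): H = sqrt(6)/18.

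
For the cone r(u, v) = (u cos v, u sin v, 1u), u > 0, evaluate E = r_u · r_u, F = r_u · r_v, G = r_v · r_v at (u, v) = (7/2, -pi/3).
E = 2;  F = 0;  G = 49/4

Partials: r_u = (cos(v), sin(v), 1), r_v = (-u*sin(v), u*cos(v), 0). As functions of (u, v):
  E = r_u · r_u = 2,
  F = r_u · r_v = 0,
  G = r_v · r_v = u^2.
Evaluating at (u, v) = (7/2, -pi/3): E = 2, F = 0, G = 49/4.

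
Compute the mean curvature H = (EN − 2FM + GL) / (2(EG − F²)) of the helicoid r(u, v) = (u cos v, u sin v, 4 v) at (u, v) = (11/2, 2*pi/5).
H = 0

With E = 1, F = 0, G = u^2 + 16, L = 0, M = -4/sqrt(u^2 + 16), N = 0, assemble
  H = (EN − 2FM + GL) / (2(EG − F²)) = 0.
At (u, v) = (11/2, 2*pi/5): H = 0.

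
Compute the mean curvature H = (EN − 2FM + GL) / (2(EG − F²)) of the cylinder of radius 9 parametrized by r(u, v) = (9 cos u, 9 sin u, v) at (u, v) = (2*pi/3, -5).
H = -1/18

With E = 81, F = 0, G = 1, L = -9, M = 0, N = 0, assemble
  H = (EN − 2FM + GL) / (2(EG − F²)) = -1/18.
At (u, v) = (2*pi/3, -5): H = -1/18.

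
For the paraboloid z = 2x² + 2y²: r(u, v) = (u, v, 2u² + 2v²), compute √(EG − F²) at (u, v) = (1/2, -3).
√(EG − F²)|_{(1/2, -3)} = sqrt(149)

E = 16*u^2 + 1, F = 16*u*v, G = 16*v^2 + 1; EG − F² = 16*u^2 + 16*v^2 + 1; √(EG − F²) = sqrt(16*u^2 + 16*v^2 + 1). At the given point: sqrt(149).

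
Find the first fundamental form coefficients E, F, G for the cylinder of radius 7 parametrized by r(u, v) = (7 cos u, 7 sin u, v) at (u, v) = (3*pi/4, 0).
E = 49;  F = 0;  G = 1

Partials: r_u = (-7*sin(u), 7*cos(u), 0), r_v = (0, 0, 1). As functions of (u, v):
  E = r_u · r_u = 49,
  F = r_u · r_v = 0,
  G = r_v · r_v = 1.
Evaluating at (u, v) = (3*pi/4, 0): E = 49, F = 0, G = 1.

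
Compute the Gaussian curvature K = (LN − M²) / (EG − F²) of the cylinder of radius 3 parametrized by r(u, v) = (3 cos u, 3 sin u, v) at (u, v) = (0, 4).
K = 0

Coefficients of the first fundamental form: E = 9, F = 0, G = 1.
Coefficients of the second fundamental form: L = -3, M = 0, N = 0.
Assemble K = (LN − M²)/(EG − F²) = 0. At (u, v) = (0, 4): K = 0.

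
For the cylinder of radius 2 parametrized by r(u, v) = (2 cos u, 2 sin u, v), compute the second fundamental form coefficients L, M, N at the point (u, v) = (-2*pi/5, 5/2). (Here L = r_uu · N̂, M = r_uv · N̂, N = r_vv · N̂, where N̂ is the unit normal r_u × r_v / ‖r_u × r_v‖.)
L = -2;  M = 0;  N = 0

Compute the unit normal N̂(u, v) = (cos(u), sin(u), 0), and the second partials r_uu, r_uv, r_vv. Take dot products:
  L(u, v) = r_uu · N̂ = -2,
  M(u, v) = r_uv · N̂ = 0,
  N(u, v) = r_vv · N̂ = 0.
Evaluating at (u, v) = (-2*pi/5, 5/2):
  L = -2, M = 0, N = 0.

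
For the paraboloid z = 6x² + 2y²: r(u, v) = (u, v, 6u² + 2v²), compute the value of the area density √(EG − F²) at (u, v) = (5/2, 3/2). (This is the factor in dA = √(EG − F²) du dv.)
√(EG − F²)|_{(5/2, 3/2)} = sqrt(937)

E = 144*u^2 + 1, F = 48*u*v, G = 16*v^2 + 1, so EG − F² = 144*u^2 + 16*v^2 + 1. Taking the positive square root: √(EG − F²) = sqrt(144*u^2 + 16*v^2 + 1). At (u, v) = (5/2, 3/2): sqrt(937).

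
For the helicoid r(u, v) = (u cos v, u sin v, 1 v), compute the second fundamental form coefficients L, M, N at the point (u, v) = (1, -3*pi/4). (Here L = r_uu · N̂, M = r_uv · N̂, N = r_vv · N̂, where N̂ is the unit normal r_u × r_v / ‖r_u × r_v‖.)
L = 0;  M = -sqrt(2)/2;  N = 0

Compute the unit normal N̂(u, v) = (sin(v)/sqrt(u^2 + 1), -cos(v)/sqrt(u^2 + 1), u/sqrt(u^2 + 1)), and the second partials r_uu, r_uv, r_vv. Take dot products:
  L(u, v) = r_uu · N̂ = 0,
  M(u, v) = r_uv · N̂ = -1/sqrt(u^2 + 1),
  N(u, v) = r_vv · N̂ = 0.
Evaluating at (u, v) = (1, -3*pi/4):
  L = 0, M = -sqrt(2)/2, N = 0.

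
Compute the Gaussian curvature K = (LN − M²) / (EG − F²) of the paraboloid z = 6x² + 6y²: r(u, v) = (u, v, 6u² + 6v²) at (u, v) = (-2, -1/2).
K = 144/375769

Coefficients of the first fundamental form: E = 144*u^2 + 1, F = 144*u*v, G = 144*v^2 + 1.
Coefficients of the second fundamental form: L = 12/sqrt(144*u^2 + 144*v^2 + 1), M = 0, N = 12/sqrt(144*u^2 + 144*v^2 + 1).
Assemble K = (LN − M²)/(EG − F²) = 144/(20736*u^4 + 41472*u^2*v^2 + 288*u^2 + 20736*v^4 + 288*v^2 + 1). At (u, v) = (-2, -1/2): K = 144/375769.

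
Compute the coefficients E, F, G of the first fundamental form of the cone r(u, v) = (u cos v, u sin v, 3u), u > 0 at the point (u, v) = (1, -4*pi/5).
E = 10;  F = 0;  G = 1

Partials: r_u = (cos(v), sin(v), 3), r_v = (-u*sin(v), u*cos(v), 0). As functions of (u, v):
  E = r_u · r_u = 10,
  F = r_u · r_v = 0,
  G = r_v · r_v = u^2.
Evaluating at (u, v) = (1, -4*pi/5): E = 10, F = 0, G = 1.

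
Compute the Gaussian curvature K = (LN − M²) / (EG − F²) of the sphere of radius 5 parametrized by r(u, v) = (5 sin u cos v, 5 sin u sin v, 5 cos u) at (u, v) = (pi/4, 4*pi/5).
K = 1/25

Coefficients of the first fundamental form: E = 25, F = 0, G = 25*sin(u)^2.
Coefficients of the second fundamental form: L = -5*sin(u)/Abs(sin(u)), M = 0, N = -5*sin(u)^3/Abs(sin(u)).
Assemble K = (LN − M²)/(EG − F²) = 1/25. At (u, v) = (pi/4, 4*pi/5): K = 1/25.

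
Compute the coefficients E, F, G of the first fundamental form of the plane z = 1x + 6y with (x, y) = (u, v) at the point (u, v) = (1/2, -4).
E = 2;  F = 6;  G = 37

Partials: r_u = (1, 0, 1), r_v = (0, 1, 6). As functions of (u, v):
  E = r_u · r_u = 2,
  F = r_u · r_v = 6,
  G = r_v · r_v = 37.
Evaluating at (u, v) = (1/2, -4): E = 2, F = 6, G = 37.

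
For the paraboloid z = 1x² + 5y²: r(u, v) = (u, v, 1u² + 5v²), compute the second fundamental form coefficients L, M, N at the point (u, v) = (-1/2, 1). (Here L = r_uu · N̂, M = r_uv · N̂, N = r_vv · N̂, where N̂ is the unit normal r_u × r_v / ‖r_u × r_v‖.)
L = sqrt(102)/51;  M = 0;  N = 5*sqrt(102)/51

Compute the unit normal N̂(u, v) = (-2*u/sqrt(4*u^2 + 100*v^2 + 1), -10*v/sqrt(4*u^2 + 100*v^2 + 1), 1/sqrt(4*u^2 + 100*v^2 + 1)), and the second partials r_uu, r_uv, r_vv. Take dot products:
  L(u, v) = r_uu · N̂ = 2/sqrt(4*u^2 + 100*v^2 + 1),
  M(u, v) = r_uv · N̂ = 0,
  N(u, v) = r_vv · N̂ = 10/sqrt(4*u^2 + 100*v^2 + 1).
Evaluating at (u, v) = (-1/2, 1):
  L = sqrt(102)/51, M = 0, N = 5*sqrt(102)/51.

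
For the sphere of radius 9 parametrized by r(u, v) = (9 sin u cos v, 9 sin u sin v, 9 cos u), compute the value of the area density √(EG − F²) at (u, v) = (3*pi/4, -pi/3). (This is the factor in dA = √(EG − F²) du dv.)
√(EG − F²)|_{(3*pi/4, -pi/3)} = 81*sqrt(2)/2

E = 81, F = 0, G = 81*sin(u)^2, so EG − F² = 6561*sin(u)^2. Taking the positive square root: √(EG − F²) = 81*Abs(sin(u)). At (u, v) = (3*pi/4, -pi/3): 81*sqrt(2)/2.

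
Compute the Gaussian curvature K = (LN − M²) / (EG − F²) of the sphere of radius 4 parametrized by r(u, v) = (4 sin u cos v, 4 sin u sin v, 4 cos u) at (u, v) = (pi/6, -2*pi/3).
K = 1/16

Coefficients of the first fundamental form: E = 16, F = 0, G = 16*sin(u)^2.
Coefficients of the second fundamental form: L = -4*sin(u)/Abs(sin(u)), M = 0, N = -4*sin(u)^3/Abs(sin(u)).
Assemble K = (LN − M²)/(EG − F²) = 1/16. At (u, v) = (pi/6, -2*pi/3): K = 1/16.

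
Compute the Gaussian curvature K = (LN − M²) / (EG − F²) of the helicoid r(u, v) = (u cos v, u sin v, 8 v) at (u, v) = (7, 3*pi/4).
K = -64/12769

Coefficients of the first fundamental form: E = 1, F = 0, G = u^2 + 64.
Coefficients of the second fundamental form: L = 0, M = -8/sqrt(u^2 + 64), N = 0.
Assemble K = (LN − M²)/(EG − F²) = -64/(u^2 + 64)^2. At (u, v) = (7, 3*pi/4): K = -64/12769.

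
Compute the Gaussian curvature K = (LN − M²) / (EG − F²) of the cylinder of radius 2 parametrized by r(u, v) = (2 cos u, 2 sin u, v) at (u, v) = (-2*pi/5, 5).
K = 0

Coefficients of the first fundamental form: E = 4, F = 0, G = 1.
Coefficients of the second fundamental form: L = -2, M = 0, N = 0.
Assemble K = (LN − M²)/(EG − F²) = 0. At (u, v) = (-2*pi/5, 5): K = 0.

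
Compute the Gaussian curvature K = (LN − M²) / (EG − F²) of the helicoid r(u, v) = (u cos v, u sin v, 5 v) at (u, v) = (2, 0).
K = -25/841

Coefficients of the first fundamental form: E = 1, F = 0, G = u^2 + 25.
Coefficients of the second fundamental form: L = 0, M = -5/sqrt(u^2 + 25), N = 0.
Assemble K = (LN − M²)/(EG − F²) = -25/(u^2 + 25)^2. At (u, v) = (2, 0): K = -25/841.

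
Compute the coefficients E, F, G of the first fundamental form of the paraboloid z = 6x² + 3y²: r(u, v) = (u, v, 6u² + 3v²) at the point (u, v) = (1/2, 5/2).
E = 37;  F = 90;  G = 226

Partials: r_u = (1, 0, 12*u), r_v = (0, 1, 6*v). As functions of (u, v):
  E = r_u · r_u = 144*u^2 + 1,
  F = r_u · r_v = 72*u*v,
  G = r_v · r_v = 36*v^2 + 1.
Evaluating at (u, v) = (1/2, 5/2): E = 37, F = 90, G = 226.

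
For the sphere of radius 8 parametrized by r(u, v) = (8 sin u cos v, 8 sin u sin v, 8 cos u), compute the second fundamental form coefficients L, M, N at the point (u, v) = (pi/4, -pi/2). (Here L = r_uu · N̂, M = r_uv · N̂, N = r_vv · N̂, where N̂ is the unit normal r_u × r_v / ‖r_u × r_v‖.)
L = -8;  M = 0;  N = -4

Compute the unit normal N̂(u, v) = (sin(u)^2*cos(v)/Abs(sin(u)), sin(u)^2*sin(v)/Abs(sin(u)), sin(2*u)/(2*Abs(sin(u)))), and the second partials r_uu, r_uv, r_vv. Take dot products:
  L(u, v) = r_uu · N̂ = -8*sin(u)/Abs(sin(u)),
  M(u, v) = r_uv · N̂ = 0,
  N(u, v) = r_vv · N̂ = -8*sin(u)^3/Abs(sin(u)).
Evaluating at (u, v) = (pi/4, -pi/2):
  L = -8, M = 0, N = -4.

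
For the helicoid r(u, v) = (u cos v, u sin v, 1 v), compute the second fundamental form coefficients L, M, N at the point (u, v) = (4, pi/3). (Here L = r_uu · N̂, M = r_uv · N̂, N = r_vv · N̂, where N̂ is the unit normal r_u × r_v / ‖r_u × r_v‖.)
L = 0;  M = -sqrt(17)/17;  N = 0

Compute the unit normal N̂(u, v) = (sin(v)/sqrt(u^2 + 1), -cos(v)/sqrt(u^2 + 1), u/sqrt(u^2 + 1)), and the second partials r_uu, r_uv, r_vv. Take dot products:
  L(u, v) = r_uu · N̂ = 0,
  M(u, v) = r_uv · N̂ = -1/sqrt(u^2 + 1),
  N(u, v) = r_vv · N̂ = 0.
Evaluating at (u, v) = (4, pi/3):
  L = 0, M = -sqrt(17)/17, N = 0.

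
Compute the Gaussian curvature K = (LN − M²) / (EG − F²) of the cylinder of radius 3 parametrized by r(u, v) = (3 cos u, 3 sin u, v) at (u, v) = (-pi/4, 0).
K = 0

Coefficients of the first fundamental form: E = 9, F = 0, G = 1.
Coefficients of the second fundamental form: L = -3, M = 0, N = 0.
Assemble K = (LN − M²)/(EG − F²) = 0. At (u, v) = (-pi/4, 0): K = 0.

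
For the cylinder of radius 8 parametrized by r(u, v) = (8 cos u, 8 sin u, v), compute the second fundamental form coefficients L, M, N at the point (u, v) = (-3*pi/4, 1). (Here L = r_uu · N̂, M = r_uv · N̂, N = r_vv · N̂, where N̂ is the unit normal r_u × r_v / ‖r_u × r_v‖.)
L = -8;  M = 0;  N = 0

Compute the unit normal N̂(u, v) = (cos(u), sin(u), 0), and the second partials r_uu, r_uv, r_vv. Take dot products:
  L(u, v) = r_uu · N̂ = -8,
  M(u, v) = r_uv · N̂ = 0,
  N(u, v) = r_vv · N̂ = 0.
Evaluating at (u, v) = (-3*pi/4, 1):
  L = -8, M = 0, N = 0.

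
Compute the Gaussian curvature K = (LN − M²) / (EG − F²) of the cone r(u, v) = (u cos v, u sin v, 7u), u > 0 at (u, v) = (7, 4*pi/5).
K = 0

Coefficients of the first fundamental form: E = 50, F = 0, G = u^2.
Coefficients of the second fundamental form: L = 0, M = 0, N = 7*sqrt(2)*u^2/(10*Abs(u)).
Assemble K = (LN − M²)/(EG − F²) = 0. At (u, v) = (7, 4*pi/5): K = 0.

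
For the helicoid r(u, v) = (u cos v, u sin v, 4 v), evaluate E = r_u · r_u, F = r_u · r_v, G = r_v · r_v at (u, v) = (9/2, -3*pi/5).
E = 1;  F = 0;  G = 145/4

Partials: r_u = (cos(v), sin(v), 0), r_v = (-u*sin(v), u*cos(v), 4). As functions of (u, v):
  E = r_u · r_u = 1,
  F = r_u · r_v = 0,
  G = r_v · r_v = u^2 + 16.
Evaluating at (u, v) = (9/2, -3*pi/5): E = 1, F = 0, G = 145/4.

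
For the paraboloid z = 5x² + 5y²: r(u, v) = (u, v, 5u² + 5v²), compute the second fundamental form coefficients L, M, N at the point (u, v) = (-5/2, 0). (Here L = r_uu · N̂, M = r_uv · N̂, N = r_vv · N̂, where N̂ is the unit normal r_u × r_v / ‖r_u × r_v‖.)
L = 5*sqrt(626)/313;  M = 0;  N = 5*sqrt(626)/313

Compute the unit normal N̂(u, v) = (-10*u/sqrt(100*u^2 + 100*v^2 + 1), -10*v/sqrt(100*u^2 + 100*v^2 + 1), 1/sqrt(100*u^2 + 100*v^2 + 1)), and the second partials r_uu, r_uv, r_vv. Take dot products:
  L(u, v) = r_uu · N̂ = 10/sqrt(100*u^2 + 100*v^2 + 1),
  M(u, v) = r_uv · N̂ = 0,
  N(u, v) = r_vv · N̂ = 10/sqrt(100*u^2 + 100*v^2 + 1).
Evaluating at (u, v) = (-5/2, 0):
  L = 5*sqrt(626)/313, M = 0, N = 5*sqrt(626)/313.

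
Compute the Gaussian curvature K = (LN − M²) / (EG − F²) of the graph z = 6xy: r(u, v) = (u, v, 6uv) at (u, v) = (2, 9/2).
K = -9/190969

Coefficients of the first fundamental form: E = 36*v^2 + 1, F = 36*u*v, G = 36*u^2 + 1.
Coefficients of the second fundamental form: L = 0, M = 6/sqrt(36*u^2 + 36*v^2 + 1), N = 0.
Assemble K = (LN − M²)/(EG − F²) = -36/(1296*u^4 + 2592*u^2*v^2 + 72*u^2 + 1296*v^4 + 72*v^2 + 1). At (u, v) = (2, 9/2): K = -9/190969.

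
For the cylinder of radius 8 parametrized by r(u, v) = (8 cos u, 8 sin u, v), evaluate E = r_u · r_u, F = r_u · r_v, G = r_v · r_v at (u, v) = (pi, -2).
E = 64;  F = 0;  G = 1

Partials: r_u = (-8*sin(u), 8*cos(u), 0), r_v = (0, 0, 1). As functions of (u, v):
  E = r_u · r_u = 64,
  F = r_u · r_v = 0,
  G = r_v · r_v = 1.
Evaluating at (u, v) = (pi, -2): E = 64, F = 0, G = 1.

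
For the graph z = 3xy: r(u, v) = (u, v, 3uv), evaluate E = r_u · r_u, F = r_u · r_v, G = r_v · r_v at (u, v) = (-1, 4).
E = 145;  F = -36;  G = 10

Partials: r_u = (1, 0, 3*v), r_v = (0, 1, 3*u). As functions of (u, v):
  E = r_u · r_u = 9*v^2 + 1,
  F = r_u · r_v = 9*u*v,
  G = r_v · r_v = 9*u^2 + 1.
Evaluating at (u, v) = (-1, 4): E = 145, F = -36, G = 10.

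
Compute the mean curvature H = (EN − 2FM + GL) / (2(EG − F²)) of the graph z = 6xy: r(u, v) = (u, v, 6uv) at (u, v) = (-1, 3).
H = 648/6859

With E = 36*v^2 + 1, F = 36*u*v, G = 36*u^2 + 1, L = 0, M = 6/sqrt(36*u^2 + 36*v^2 + 1), N = 0, assemble
  H = (EN − 2FM + GL) / (2(EG − F²)) = -216*u*v/(36*u^2 + 36*v^2 + 1)^(3/2).
At (u, v) = (-1, 3): H = 648/6859.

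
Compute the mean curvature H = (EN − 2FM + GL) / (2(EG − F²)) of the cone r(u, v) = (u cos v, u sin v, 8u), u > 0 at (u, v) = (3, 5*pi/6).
H = 4*sqrt(65)/195

With E = 65, F = 0, G = u^2, L = 0, M = 0, N = 8*sqrt(65)*u^2/(65*Abs(u)), assemble
  H = (EN − 2FM + GL) / (2(EG − F²)) = 4*sqrt(65)/(65*Abs(u)).
At (u, v) = (3, 5*pi/6): H = 4*sqrt(65)/195.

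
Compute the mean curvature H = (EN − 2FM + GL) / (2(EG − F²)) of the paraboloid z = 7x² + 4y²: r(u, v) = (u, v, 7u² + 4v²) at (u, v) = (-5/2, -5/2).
H = 7711*sqrt(1626)/2643876

With E = 196*u^2 + 1, F = 112*u*v, G = 64*v^2 + 1, L = 14/sqrt(196*u^2 + 64*v^2 + 1), M = 0, N = 8/sqrt(196*u^2 + 64*v^2 + 1), assemble
  H = (EN − 2FM + GL) / (2(EG − F²)) = (784*u^2 + 448*v^2 + 11)/(196*u^2 + 64*v^2 + 1)^(3/2).
At (u, v) = (-5/2, -5/2): H = 7711*sqrt(1626)/2643876.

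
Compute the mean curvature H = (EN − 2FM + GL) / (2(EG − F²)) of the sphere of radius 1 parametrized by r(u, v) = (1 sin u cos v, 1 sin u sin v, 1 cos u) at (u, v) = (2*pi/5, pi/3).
H = -1

With E = 1, F = 0, G = sin(u)^2, L = -sin(u)/Abs(sin(u)), M = 0, N = -sin(u)^3/Abs(sin(u)), assemble
  H = (EN − 2FM + GL) / (2(EG − F²)) = -sin(u)/Abs(sin(u)).
At (u, v) = (2*pi/5, pi/3): H = -1.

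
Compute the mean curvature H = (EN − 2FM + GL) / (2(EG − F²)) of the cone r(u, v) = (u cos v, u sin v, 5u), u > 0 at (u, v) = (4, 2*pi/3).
H = 5*sqrt(26)/208

With E = 26, F = 0, G = u^2, L = 0, M = 0, N = 5*sqrt(26)*u^2/(26*Abs(u)), assemble
  H = (EN − 2FM + GL) / (2(EG − F²)) = 5*sqrt(26)/(52*Abs(u)).
At (u, v) = (4, 2*pi/3): H = 5*sqrt(26)/208.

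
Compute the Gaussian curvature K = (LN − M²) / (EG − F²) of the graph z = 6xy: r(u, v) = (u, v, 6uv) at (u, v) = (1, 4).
K = -36/375769

Coefficients of the first fundamental form: E = 36*v^2 + 1, F = 36*u*v, G = 36*u^2 + 1.
Coefficients of the second fundamental form: L = 0, M = 6/sqrt(36*u^2 + 36*v^2 + 1), N = 0.
Assemble K = (LN − M²)/(EG − F²) = -36/(1296*u^4 + 2592*u^2*v^2 + 72*u^2 + 1296*v^4 + 72*v^2 + 1). At (u, v) = (1, 4): K = -36/375769.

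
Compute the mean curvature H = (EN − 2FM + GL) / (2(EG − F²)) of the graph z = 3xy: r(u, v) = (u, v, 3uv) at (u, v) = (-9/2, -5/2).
H = -1215*sqrt(958)/458882

With E = 9*v^2 + 1, F = 9*u*v, G = 9*u^2 + 1, L = 0, M = 3/sqrt(9*u^2 + 9*v^2 + 1), N = 0, assemble
  H = (EN − 2FM + GL) / (2(EG − F²)) = -27*u*v/(9*u^2 + 9*v^2 + 1)^(3/2).
At (u, v) = (-9/2, -5/2): H = -1215*sqrt(958)/458882.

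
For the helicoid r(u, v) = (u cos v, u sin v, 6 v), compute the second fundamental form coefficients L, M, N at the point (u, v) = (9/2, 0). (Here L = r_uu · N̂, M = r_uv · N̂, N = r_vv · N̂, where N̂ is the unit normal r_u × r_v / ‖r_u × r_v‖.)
L = 0;  M = -4/5;  N = 0

Compute the unit normal N̂(u, v) = (6*sin(v)/sqrt(u^2 + 36), -6*cos(v)/sqrt(u^2 + 36), u/sqrt(u^2 + 36)), and the second partials r_uu, r_uv, r_vv. Take dot products:
  L(u, v) = r_uu · N̂ = 0,
  M(u, v) = r_uv · N̂ = -6/sqrt(u^2 + 36),
  N(u, v) = r_vv · N̂ = 0.
Evaluating at (u, v) = (9/2, 0):
  L = 0, M = -4/5, N = 0.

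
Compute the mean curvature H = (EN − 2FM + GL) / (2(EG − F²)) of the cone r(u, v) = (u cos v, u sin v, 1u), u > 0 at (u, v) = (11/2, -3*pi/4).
H = sqrt(2)/22

With E = 2, F = 0, G = u^2, L = 0, M = 0, N = sqrt(2)*u^2/(2*Abs(u)), assemble
  H = (EN − 2FM + GL) / (2(EG − F²)) = sqrt(2)/(4*Abs(u)).
At (u, v) = (11/2, -3*pi/4): H = sqrt(2)/22.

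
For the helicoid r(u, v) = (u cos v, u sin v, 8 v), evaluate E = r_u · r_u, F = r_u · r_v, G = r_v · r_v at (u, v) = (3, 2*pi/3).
E = 1;  F = 0;  G = 73

Partials: r_u = (cos(v), sin(v), 0), r_v = (-u*sin(v), u*cos(v), 8). As functions of (u, v):
  E = r_u · r_u = 1,
  F = r_u · r_v = 0,
  G = r_v · r_v = u^2 + 64.
Evaluating at (u, v) = (3, 2*pi/3): E = 1, F = 0, G = 73.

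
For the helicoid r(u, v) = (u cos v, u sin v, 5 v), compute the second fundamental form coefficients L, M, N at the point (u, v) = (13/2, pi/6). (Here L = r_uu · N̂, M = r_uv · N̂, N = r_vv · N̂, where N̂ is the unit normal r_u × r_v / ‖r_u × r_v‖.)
L = 0;  M = -10*sqrt(269)/269;  N = 0

Compute the unit normal N̂(u, v) = (5*sin(v)/sqrt(u^2 + 25), -5*cos(v)/sqrt(u^2 + 25), u/sqrt(u^2 + 25)), and the second partials r_uu, r_uv, r_vv. Take dot products:
  L(u, v) = r_uu · N̂ = 0,
  M(u, v) = r_uv · N̂ = -5/sqrt(u^2 + 25),
  N(u, v) = r_vv · N̂ = 0.
Evaluating at (u, v) = (13/2, pi/6):
  L = 0, M = -10*sqrt(269)/269, N = 0.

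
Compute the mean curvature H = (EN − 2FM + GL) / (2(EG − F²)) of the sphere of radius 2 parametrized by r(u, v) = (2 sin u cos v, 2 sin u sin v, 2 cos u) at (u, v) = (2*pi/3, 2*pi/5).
H = -1/2

With E = 4, F = 0, G = 4*sin(u)^2, L = -2*sin(u)/Abs(sin(u)), M = 0, N = -2*sin(u)^3/Abs(sin(u)), assemble
  H = (EN − 2FM + GL) / (2(EG − F²)) = -sin(u)/(2*Abs(sin(u))).
At (u, v) = (2*pi/3, 2*pi/5): H = -1/2.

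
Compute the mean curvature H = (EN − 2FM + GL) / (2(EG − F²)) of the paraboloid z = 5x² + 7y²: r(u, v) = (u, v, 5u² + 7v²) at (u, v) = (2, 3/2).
H = 5017*sqrt(842)/708964

With E = 100*u^2 + 1, F = 140*u*v, G = 196*v^2 + 1, L = 10/sqrt(100*u^2 + 196*v^2 + 1), M = 0, N = 14/sqrt(100*u^2 + 196*v^2 + 1), assemble
  H = (EN − 2FM + GL) / (2(EG − F²)) = 4*(175*u^2 + 245*v^2 + 3)/(100*u^2 + 196*v^2 + 1)^(3/2).
At (u, v) = (2, 3/2): H = 5017*sqrt(842)/708964.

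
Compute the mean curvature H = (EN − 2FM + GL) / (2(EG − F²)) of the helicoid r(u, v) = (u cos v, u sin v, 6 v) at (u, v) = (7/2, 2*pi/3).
H = 0

With E = 1, F = 0, G = u^2 + 36, L = 0, M = -6/sqrt(u^2 + 36), N = 0, assemble
  H = (EN − 2FM + GL) / (2(EG − F²)) = 0.
At (u, v) = (7/2, 2*pi/3): H = 0.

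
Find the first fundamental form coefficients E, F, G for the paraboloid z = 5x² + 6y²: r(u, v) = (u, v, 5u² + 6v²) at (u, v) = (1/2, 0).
E = 26;  F = 0;  G = 1

Partials: r_u = (1, 0, 10*u), r_v = (0, 1, 12*v). As functions of (u, v):
  E = r_u · r_u = 100*u^2 + 1,
  F = r_u · r_v = 120*u*v,
  G = r_v · r_v = 144*v^2 + 1.
Evaluating at (u, v) = (1/2, 0): E = 26, F = 0, G = 1.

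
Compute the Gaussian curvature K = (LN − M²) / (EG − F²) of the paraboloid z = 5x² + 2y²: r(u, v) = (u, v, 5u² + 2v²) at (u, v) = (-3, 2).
K = 8/186245

Coefficients of the first fundamental form: E = 100*u^2 + 1, F = 40*u*v, G = 16*v^2 + 1.
Coefficients of the second fundamental form: L = 10/sqrt(100*u^2 + 16*v^2 + 1), M = 0, N = 4/sqrt(100*u^2 + 16*v^2 + 1).
Assemble K = (LN − M²)/(EG − F²) = 40/(10000*u^4 + 3200*u^2*v^2 + 200*u^2 + 256*v^4 + 32*v^2 + 1). At (u, v) = (-3, 2): K = 8/186245.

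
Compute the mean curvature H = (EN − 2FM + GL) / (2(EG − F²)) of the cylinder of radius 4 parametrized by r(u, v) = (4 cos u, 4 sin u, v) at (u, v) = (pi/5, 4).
H = -1/8

With E = 16, F = 0, G = 1, L = -4, M = 0, N = 0, assemble
  H = (EN − 2FM + GL) / (2(EG − F²)) = -1/8.
At (u, v) = (pi/5, 4): H = -1/8.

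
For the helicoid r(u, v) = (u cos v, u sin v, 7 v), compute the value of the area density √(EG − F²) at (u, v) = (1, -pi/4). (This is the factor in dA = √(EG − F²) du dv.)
√(EG − F²)|_{(1, -pi/4)} = 5*sqrt(2)

E = 1, F = 0, G = u^2 + 49, so EG − F² = u^2 + 49. Taking the positive square root: √(EG − F²) = sqrt(u^2 + 49). At (u, v) = (1, -pi/4): 5*sqrt(2).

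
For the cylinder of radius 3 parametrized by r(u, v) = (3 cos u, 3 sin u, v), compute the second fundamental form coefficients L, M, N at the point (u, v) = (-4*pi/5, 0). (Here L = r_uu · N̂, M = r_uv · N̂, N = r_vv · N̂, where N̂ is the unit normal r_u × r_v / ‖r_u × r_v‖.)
L = -3;  M = 0;  N = 0

Compute the unit normal N̂(u, v) = (cos(u), sin(u), 0), and the second partials r_uu, r_uv, r_vv. Take dot products:
  L(u, v) = r_uu · N̂ = -3,
  M(u, v) = r_uv · N̂ = 0,
  N(u, v) = r_vv · N̂ = 0.
Evaluating at (u, v) = (-4*pi/5, 0):
  L = -3, M = 0, N = 0.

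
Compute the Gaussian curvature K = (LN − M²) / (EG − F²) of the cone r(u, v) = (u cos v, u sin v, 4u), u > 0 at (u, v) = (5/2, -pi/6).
K = 0

Coefficients of the first fundamental form: E = 17, F = 0, G = u^2.
Coefficients of the second fundamental form: L = 0, M = 0, N = 4*sqrt(17)*u^2/(17*Abs(u)).
Assemble K = (LN − M²)/(EG − F²) = 0. At (u, v) = (5/2, -pi/6): K = 0.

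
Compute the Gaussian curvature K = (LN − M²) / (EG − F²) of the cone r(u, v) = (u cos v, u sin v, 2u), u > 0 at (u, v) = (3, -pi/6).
K = 0

Coefficients of the first fundamental form: E = 5, F = 0, G = u^2.
Coefficients of the second fundamental form: L = 0, M = 0, N = 2*sqrt(5)*u^2/(5*Abs(u)).
Assemble K = (LN − M²)/(EG − F²) = 0. At (u, v) = (3, -pi/6): K = 0.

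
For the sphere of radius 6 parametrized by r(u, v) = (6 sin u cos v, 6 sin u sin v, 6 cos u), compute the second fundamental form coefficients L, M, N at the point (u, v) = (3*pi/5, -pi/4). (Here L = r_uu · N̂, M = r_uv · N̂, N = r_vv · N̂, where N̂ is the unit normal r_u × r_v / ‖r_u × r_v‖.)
L = -6;  M = 0;  N = -15/4 - 3*sqrt(5)/4

Compute the unit normal N̂(u, v) = (sin(u)^2*cos(v)/Abs(sin(u)), sin(u)^2*sin(v)/Abs(sin(u)), sin(2*u)/(2*Abs(sin(u)))), and the second partials r_uu, r_uv, r_vv. Take dot products:
  L(u, v) = r_uu · N̂ = -6*sin(u)/Abs(sin(u)),
  M(u, v) = r_uv · N̂ = 0,
  N(u, v) = r_vv · N̂ = -6*sin(u)^3/Abs(sin(u)).
Evaluating at (u, v) = (3*pi/5, -pi/4):
  L = -6, M = 0, N = -15/4 - 3*sqrt(5)/4.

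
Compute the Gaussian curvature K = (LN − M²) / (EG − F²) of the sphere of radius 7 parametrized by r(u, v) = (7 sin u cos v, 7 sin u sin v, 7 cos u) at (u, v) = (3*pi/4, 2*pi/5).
K = 1/49

Coefficients of the first fundamental form: E = 49, F = 0, G = 49*sin(u)^2.
Coefficients of the second fundamental form: L = -7*sin(u)/Abs(sin(u)), M = 0, N = -7*sin(u)^3/Abs(sin(u)).
Assemble K = (LN − M²)/(EG − F²) = 1/49. At (u, v) = (3*pi/4, 2*pi/5): K = 1/49.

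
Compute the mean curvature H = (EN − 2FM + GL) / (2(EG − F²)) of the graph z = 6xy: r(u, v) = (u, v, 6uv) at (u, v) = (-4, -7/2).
H = -756*sqrt(1018)/259081

With E = 36*v^2 + 1, F = 36*u*v, G = 36*u^2 + 1, L = 0, M = 6/sqrt(36*u^2 + 36*v^2 + 1), N = 0, assemble
  H = (EN − 2FM + GL) / (2(EG − F²)) = -216*u*v/(36*u^2 + 36*v^2 + 1)^(3/2).
At (u, v) = (-4, -7/2): H = -756*sqrt(1018)/259081.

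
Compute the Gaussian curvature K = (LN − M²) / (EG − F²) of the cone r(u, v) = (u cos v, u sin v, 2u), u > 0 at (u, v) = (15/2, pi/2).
K = 0

Coefficients of the first fundamental form: E = 5, F = 0, G = u^2.
Coefficients of the second fundamental form: L = 0, M = 0, N = 2*sqrt(5)*u^2/(5*Abs(u)).
Assemble K = (LN − M²)/(EG − F²) = 0. At (u, v) = (15/2, pi/2): K = 0.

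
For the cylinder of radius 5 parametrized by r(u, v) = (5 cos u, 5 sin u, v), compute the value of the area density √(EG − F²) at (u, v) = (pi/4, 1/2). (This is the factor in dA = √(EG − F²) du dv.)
√(EG − F²)|_{(pi/4, 1/2)} = 5

E = 25, F = 0, G = 1, so EG − F² = 25. Taking the positive square root: √(EG − F²) = 5. At (u, v) = (pi/4, 1/2): 5.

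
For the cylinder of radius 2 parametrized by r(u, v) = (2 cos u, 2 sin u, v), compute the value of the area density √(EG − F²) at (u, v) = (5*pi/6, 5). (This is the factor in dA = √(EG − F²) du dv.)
√(EG − F²)|_{(5*pi/6, 5)} = 2

E = 4, F = 0, G = 1, so EG − F² = 4. Taking the positive square root: √(EG − F²) = 2. At (u, v) = (5*pi/6, 5): 2.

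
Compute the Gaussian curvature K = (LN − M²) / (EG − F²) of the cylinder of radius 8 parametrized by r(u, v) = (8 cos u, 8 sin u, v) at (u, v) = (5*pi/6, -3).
K = 0

Coefficients of the first fundamental form: E = 64, F = 0, G = 1.
Coefficients of the second fundamental form: L = -8, M = 0, N = 0.
Assemble K = (LN − M²)/(EG − F²) = 0. At (u, v) = (5*pi/6, -3): K = 0.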